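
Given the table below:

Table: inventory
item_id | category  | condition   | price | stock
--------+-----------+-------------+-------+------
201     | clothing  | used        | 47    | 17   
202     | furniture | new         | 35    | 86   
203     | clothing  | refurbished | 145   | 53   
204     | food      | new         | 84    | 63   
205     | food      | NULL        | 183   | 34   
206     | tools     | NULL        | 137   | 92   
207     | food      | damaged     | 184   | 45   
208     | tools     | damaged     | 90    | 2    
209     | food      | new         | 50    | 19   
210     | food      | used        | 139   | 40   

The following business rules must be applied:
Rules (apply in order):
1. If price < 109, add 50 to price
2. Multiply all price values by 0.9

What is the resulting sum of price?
1209.6

Step 1: Apply Rule 1 - Add 50 to records with price < 109
  - 5 records affected: 306 + (5 × 50) = 556
  - Unaffected records: 788
  - Sum after Rule 1: 1344
Step 2: Apply Rule 2 - Multiply all by 0.9
  - 1344 × 0.9 = 1209.6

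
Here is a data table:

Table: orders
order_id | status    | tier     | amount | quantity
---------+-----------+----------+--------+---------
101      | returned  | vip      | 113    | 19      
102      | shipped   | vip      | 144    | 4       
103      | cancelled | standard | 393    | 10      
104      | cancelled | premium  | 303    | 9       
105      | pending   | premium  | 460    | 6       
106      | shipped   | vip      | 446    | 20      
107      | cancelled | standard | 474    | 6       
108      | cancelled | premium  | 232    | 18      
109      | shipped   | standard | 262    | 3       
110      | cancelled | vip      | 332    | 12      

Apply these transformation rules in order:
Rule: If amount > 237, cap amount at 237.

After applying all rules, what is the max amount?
237

Step 1: Original maximum amount = 474
Step 2: Apply cap at 237
Step 3: 7 records had amount > 237 and were capped
Step 4: Maximum after transformation = 237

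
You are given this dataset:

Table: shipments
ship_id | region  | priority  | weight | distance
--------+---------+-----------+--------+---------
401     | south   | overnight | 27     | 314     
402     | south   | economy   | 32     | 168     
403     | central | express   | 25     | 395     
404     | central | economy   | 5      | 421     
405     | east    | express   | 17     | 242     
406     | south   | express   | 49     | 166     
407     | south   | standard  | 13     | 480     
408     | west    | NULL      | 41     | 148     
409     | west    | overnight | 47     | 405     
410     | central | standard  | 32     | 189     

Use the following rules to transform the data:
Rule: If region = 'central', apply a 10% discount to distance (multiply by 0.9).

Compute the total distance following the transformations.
2827.5

Step 1: Records with region = 'central' have total distance = 1005
Step 2: Apply multiplier: 1005 × 0.9 = 904.5
Step 3: Other records total: 1923
Step 4: Final sum = 904.5 + 1923 = 2827.5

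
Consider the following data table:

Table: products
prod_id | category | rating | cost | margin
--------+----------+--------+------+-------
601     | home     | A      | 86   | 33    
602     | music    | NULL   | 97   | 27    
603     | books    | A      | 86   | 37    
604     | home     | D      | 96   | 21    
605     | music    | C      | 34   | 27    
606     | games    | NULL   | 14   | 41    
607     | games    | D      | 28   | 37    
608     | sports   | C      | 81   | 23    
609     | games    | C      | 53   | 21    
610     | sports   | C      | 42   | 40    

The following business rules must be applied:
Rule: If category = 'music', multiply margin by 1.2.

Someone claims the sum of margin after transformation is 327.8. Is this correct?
No, the correct result is 317.8.

Step 1: Calculate the correct sum after transformation
Step 2: Apply multiplier 1.2 to records where category = 'music'
Step 3: Correct result = 317.8
Step 4: Claimed result = 327.8
Step 5: 317.8 ≠ 327.8
Conclusion: The claimed result is incorrect. The correct answer is 317.8.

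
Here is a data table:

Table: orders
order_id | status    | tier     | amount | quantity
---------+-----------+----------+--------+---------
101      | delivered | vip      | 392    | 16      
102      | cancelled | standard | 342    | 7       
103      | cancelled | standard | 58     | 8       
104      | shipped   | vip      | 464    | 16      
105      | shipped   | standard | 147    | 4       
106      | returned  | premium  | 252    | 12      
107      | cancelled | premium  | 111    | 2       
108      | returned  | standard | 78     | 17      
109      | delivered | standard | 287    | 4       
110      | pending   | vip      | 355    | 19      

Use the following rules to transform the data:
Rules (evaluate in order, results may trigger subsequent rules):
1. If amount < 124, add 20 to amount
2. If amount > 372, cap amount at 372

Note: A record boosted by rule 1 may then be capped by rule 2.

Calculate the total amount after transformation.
2434

Step 1: Apply rule 1 to records with amount < 124
  - 3 records get bonus of 20
  - Of these, 0 records then exceed 372 and get capped
Step 2: Apply rule 2 to records with amount > 372
  - 2 records (original) are capped
Step 3: Calculate final sum = 2434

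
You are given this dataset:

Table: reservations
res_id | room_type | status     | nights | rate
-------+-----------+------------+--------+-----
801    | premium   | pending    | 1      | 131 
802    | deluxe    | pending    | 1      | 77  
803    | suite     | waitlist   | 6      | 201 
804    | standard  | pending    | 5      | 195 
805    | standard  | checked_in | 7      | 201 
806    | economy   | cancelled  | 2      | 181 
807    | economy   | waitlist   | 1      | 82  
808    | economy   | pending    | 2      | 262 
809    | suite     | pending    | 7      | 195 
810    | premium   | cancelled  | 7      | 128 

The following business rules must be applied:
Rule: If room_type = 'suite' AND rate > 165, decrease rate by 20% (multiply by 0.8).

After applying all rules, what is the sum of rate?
1573.8

Step 1: Find records where room_type = 'suite' AND rate > 165
Step 2: 2 records match, summing to 396
Step 3: After multiplier: 396 × 0.8 = 316.8
Step 4: Unaffected records sum: 1257
Step 5: Final sum = 316.8 + 1257 = 1573.8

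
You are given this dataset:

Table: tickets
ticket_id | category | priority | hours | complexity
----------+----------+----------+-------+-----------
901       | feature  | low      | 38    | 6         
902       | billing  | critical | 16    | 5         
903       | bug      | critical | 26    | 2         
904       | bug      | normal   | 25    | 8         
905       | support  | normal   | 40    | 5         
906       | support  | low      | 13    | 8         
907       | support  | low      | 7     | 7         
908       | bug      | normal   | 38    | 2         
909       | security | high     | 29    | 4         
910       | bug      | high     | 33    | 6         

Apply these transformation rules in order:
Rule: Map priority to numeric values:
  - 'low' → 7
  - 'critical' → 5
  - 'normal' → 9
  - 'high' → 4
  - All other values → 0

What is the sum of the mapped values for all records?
66

Step 1: Apply mapping to each record
Step 2: Count by status:
  'low': 3 records × 7 = 21
  'critical': 2 records × 5 = 10
  'normal': 3 records × 9 = 27
  'high': 2 records × 4 = 8
Step 3: Sum all mapped values = 66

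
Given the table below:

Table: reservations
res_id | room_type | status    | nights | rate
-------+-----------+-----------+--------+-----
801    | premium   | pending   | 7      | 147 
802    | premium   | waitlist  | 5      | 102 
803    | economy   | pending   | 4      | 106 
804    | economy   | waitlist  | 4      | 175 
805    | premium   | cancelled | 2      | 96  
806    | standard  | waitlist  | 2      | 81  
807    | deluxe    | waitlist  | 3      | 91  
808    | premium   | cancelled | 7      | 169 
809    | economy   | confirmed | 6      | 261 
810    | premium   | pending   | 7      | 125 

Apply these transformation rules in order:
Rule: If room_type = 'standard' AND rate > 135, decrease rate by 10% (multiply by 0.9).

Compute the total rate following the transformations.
1353

Step 1: Find records where room_type = 'standard' AND rate > 135
Step 2: 0 records match, summing to 0
Step 3: After multiplier: 0 × 0.9 = 0.0
Step 4: Unaffected records sum: 1353
Step 5: Final sum = 0.0 + 1353 = 1353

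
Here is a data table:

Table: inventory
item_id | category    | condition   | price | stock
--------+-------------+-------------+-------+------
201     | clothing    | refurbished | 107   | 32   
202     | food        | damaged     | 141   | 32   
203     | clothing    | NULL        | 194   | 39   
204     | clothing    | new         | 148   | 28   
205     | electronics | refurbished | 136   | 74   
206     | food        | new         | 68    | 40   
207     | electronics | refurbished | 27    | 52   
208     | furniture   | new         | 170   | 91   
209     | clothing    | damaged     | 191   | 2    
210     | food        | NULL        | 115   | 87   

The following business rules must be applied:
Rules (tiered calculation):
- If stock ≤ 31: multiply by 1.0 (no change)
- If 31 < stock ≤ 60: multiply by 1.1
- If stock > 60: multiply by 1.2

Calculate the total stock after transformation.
546.9

Step 1: Tier 1 (stock ≤ 31): 2 records, sum = 30 × 1.0 = 30.0
Step 2: Tier 2 (31 < stock ≤ 60): 5 records, sum = 195 × 1.1 = 214.5
Step 3: Tier 3 (stock > 60): 3 records, sum = 252 × 1.2 = 302.4
Step 4: Final sum = 30.0 + 214.5 + 302.4 = 546.9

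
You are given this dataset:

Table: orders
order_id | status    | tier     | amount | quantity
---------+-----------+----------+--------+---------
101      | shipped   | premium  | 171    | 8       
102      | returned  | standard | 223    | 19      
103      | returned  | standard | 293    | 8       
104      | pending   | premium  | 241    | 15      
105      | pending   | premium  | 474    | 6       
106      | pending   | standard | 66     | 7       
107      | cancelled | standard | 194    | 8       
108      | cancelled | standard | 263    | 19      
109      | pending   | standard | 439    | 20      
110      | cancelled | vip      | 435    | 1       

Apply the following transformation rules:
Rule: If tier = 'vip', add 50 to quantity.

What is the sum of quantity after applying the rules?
161

Step 1: Count records where tier = 'vip': 1
Step 2: Total bonus added: 1 × 50 = 50
Step 3: Original sum of quantity: 111
Step 4: Final sum = 111 + 50 = 161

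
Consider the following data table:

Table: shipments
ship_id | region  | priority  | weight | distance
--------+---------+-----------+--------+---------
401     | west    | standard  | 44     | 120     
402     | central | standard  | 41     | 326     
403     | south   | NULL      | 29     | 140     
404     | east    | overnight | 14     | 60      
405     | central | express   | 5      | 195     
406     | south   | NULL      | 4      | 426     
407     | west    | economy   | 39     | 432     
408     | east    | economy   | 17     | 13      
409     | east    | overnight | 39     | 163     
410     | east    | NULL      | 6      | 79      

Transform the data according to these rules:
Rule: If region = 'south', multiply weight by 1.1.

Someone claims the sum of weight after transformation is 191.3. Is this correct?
No, the correct result is 241.3.

Step 1: Calculate the correct sum after transformation
Step 2: Apply multiplier 1.1 to records where region = 'south'
Step 3: Correct result = 241.3
Step 4: Claimed result = 191.3
Step 5: 241.3 ≠ 191.3
Conclusion: The claimed result is incorrect. The correct answer is 241.3.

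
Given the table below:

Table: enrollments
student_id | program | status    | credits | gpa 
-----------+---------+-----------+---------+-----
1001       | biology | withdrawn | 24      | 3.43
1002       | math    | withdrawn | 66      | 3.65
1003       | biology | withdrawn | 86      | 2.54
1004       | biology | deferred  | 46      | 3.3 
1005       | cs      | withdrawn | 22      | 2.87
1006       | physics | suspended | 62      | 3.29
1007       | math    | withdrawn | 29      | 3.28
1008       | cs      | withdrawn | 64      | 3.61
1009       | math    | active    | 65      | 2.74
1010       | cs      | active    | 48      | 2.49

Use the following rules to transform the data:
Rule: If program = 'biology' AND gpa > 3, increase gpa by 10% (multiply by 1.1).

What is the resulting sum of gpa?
31.87

Step 1: Find records where program = 'biology' AND gpa > 3
Step 2: 2 records match, summing to 6.73
Step 3: After multiplier: 6.73 × 1.1 = 7.4
Step 4: Unaffected records sum: 24.47
Step 5: Final sum = 7.4 + 24.47 = 31.87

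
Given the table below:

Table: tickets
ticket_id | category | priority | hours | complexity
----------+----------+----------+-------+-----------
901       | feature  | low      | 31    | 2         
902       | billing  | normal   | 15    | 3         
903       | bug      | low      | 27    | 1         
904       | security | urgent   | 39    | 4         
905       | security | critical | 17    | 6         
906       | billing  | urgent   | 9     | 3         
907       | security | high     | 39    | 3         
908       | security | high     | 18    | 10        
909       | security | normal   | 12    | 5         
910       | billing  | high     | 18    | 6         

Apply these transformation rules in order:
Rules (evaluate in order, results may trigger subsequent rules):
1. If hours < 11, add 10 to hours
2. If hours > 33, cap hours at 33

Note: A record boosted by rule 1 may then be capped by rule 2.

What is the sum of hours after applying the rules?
223

Step 1: Apply rule 1 to records with hours < 11
  - 1 records get bonus of 10
  - Of these, 0 records then exceed 33 and get capped
Step 2: Apply rule 2 to records with hours > 33
  - 2 records (original) are capped
Step 3: Calculate final sum = 223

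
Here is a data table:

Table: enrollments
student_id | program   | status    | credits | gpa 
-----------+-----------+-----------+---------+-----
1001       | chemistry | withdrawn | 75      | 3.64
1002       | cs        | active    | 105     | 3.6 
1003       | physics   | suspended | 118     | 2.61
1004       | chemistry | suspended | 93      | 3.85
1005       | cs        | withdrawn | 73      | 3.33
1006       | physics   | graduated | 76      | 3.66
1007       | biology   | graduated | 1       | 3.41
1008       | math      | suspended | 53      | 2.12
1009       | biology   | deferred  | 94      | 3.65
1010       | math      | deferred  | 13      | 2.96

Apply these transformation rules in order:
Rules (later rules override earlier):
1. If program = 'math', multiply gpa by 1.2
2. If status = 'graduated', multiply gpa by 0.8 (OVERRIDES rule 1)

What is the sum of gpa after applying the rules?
32.43

Step 1: Rule 2 takes priority for records with status = 'graduated'
  - 2 records: 7.07 × 0.8 = 5.66
Step 2: Rule 1 applies to remaining records with program = 'math'
  - 2 records: 5.08 × 1.2 = 6.1
Step 3: Other records unchanged: 20.68
Step 4: Final sum = 5.66 + 6.1 + 20.68 = 32.43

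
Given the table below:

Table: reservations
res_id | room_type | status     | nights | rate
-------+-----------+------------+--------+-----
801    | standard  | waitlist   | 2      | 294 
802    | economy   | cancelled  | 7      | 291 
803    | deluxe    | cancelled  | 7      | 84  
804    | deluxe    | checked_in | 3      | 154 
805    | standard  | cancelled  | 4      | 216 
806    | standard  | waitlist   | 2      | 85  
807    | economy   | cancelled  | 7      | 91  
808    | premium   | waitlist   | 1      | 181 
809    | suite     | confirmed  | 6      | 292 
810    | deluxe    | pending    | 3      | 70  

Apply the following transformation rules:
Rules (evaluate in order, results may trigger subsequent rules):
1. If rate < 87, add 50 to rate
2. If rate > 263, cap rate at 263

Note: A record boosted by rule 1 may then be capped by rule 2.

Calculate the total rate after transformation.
1820

Step 1: Apply rule 1 to records with rate < 87
  - 3 records get bonus of 50
  - Of these, 0 records then exceed 263 and get capped
Step 2: Apply rule 2 to records with rate > 263
  - 3 records (original) are capped
Step 3: Calculate final sum = 1820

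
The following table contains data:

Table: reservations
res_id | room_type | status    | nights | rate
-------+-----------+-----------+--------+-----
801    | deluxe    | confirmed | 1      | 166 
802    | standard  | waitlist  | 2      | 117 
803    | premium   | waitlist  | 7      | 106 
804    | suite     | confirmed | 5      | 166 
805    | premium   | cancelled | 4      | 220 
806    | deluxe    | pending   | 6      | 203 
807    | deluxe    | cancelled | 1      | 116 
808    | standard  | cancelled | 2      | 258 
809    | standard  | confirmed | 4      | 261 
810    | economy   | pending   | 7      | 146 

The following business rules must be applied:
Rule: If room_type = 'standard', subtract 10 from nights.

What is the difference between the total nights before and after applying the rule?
30

Step 1: Original sum of nights = 39
Step 2: 3 records have room_type = 'standard'
Step 3: Each affected record changes by -10
Step 4: Total change = 3 × -10 = -30
Step 5: New sum = 39 + -30 = 9
Step 6: Difference = |9 - 39| = 30
        (Sum decreased by 30)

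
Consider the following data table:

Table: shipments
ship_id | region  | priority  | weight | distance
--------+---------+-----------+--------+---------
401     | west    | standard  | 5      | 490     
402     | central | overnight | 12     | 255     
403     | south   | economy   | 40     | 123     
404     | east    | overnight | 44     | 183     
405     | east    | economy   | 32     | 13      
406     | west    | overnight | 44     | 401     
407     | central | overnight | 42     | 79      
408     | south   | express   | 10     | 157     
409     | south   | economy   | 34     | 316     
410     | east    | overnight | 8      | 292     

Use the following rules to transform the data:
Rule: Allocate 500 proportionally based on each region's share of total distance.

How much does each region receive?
central: 72.33, east: 105.67, south: 129.06, west: 192.94

Step 1: Calculate total distance = 2309
Step 2: Calculate each region's proportion:
  central: 334/2309 = 14.47% → 72.33
  east: 488/2309 = 21.13% → 105.67
  south: 596/2309 = 25.81% → 129.06
  west: 891/2309 = 38.59% → 192.94
Step 3: Verify: sum of allocations ≈ 500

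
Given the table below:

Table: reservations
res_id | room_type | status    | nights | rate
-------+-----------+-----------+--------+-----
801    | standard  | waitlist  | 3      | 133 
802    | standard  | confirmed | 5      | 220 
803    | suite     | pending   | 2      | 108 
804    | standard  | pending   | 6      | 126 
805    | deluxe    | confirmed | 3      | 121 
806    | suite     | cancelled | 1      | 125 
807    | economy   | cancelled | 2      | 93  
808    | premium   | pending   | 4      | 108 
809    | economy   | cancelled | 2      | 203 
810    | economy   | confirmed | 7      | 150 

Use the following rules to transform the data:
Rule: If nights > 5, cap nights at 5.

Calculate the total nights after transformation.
32

Step 1: 2 records have nights > 5
Step 2: These records originally summed to 13
Step 3: After capping: 2 × 5 = 10
Step 4: Unaffected records sum: 22
Step 5: Final sum = 10 + 22 = 32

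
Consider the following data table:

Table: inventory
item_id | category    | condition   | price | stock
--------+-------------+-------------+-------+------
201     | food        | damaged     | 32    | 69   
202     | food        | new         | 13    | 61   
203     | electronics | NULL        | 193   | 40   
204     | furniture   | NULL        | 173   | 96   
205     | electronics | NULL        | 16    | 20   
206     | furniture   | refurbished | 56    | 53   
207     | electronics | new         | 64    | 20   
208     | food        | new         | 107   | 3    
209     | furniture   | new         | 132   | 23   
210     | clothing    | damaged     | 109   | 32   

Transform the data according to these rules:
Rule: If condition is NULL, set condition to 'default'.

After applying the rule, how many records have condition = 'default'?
3

Step 1: Count records where condition IS NULL
Step 2: Found 3 records with NULL condition
Step 3: These records will have condition set to 'default'
Step 4: Records already having condition = 'default': 0
Step 5: Answer: 3 + 0 = 3 records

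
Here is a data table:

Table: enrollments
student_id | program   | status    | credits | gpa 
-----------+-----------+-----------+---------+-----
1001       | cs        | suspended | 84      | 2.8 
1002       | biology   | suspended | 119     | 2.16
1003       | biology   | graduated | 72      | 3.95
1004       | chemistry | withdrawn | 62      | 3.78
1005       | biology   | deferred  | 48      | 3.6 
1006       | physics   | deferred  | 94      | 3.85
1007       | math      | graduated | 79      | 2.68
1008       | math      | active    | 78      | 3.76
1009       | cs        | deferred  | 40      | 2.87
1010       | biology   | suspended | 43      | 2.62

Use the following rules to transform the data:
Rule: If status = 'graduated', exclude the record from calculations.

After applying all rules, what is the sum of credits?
568

Step 1: Identify records where status = 'graduated'
Step 2: The excluded records sum to 151
Step 3: Original total credits = 719
Step 4: Remaining total = 719 - 151 = 568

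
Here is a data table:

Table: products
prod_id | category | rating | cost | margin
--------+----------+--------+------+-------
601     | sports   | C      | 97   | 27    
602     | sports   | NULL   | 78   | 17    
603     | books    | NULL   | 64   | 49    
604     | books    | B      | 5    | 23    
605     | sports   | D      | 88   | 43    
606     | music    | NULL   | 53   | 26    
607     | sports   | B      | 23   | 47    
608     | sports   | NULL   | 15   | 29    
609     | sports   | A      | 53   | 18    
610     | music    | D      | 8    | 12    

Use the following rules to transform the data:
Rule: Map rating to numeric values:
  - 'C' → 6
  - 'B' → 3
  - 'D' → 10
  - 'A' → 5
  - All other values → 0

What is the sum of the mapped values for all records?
37

Step 1: Apply mapping to each record
Step 2: Count by status:
  'C': 1 records × 6 = 6
  'B': 2 records × 3 = 6
  'D': 2 records × 10 = 20
  'A': 1 records × 5 = 5
Step 3: Sum all mapped values = 37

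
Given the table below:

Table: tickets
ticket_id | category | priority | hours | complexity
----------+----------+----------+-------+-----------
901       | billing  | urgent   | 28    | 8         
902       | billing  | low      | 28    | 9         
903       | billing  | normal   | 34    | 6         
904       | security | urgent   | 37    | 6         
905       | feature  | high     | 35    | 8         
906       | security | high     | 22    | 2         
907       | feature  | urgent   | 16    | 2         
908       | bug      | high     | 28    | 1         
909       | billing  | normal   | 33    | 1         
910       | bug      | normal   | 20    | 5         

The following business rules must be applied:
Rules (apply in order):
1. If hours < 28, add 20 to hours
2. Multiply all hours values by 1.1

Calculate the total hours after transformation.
375.1

Step 1: Apply Rule 1 - Add 20 to records with hours < 28
  - 3 records affected: 58 + (3 × 20) = 118
  - Unaffected records: 223
  - Sum after Rule 1: 341
Step 2: Apply Rule 2 - Multiply all by 1.1
  - 341 × 1.1 = 375.1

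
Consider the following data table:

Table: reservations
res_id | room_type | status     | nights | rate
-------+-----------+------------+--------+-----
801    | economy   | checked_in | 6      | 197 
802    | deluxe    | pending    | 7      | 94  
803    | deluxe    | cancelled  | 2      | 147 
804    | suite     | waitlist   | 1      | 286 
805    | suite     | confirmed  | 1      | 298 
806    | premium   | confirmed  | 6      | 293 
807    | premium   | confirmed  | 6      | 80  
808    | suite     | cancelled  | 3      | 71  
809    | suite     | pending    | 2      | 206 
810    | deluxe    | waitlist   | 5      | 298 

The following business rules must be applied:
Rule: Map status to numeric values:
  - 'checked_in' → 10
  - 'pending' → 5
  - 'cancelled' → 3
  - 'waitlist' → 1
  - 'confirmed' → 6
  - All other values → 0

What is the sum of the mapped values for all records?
46

Step 1: Apply mapping to each record
Step 2: Count by status:
  'checked_in': 1 records × 10 = 10
  'pending': 2 records × 5 = 10
  'cancelled': 2 records × 3 = 6
  'waitlist': 2 records × 1 = 2
  'confirmed': 3 records × 6 = 18
Step 3: Sum all mapped values = 46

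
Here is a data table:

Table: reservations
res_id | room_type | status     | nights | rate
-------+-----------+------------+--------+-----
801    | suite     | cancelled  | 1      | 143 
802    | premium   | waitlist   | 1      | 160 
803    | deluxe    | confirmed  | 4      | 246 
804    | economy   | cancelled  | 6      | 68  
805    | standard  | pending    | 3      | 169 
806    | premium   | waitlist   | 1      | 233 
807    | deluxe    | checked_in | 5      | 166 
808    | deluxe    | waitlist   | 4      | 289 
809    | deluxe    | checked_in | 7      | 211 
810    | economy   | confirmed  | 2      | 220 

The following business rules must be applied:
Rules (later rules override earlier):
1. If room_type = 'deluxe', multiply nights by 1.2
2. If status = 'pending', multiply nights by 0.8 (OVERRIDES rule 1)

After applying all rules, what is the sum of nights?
37.4

Step 1: Rule 2 takes priority for records with status = 'pending'
  - 1 records: 3 × 0.8 = 2.4
Step 2: Rule 1 applies to remaining records with room_type = 'deluxe'
  - 4 records: 20 × 1.2 = 24.0
Step 3: Other records unchanged: 11
Step 4: Final sum = 2.4 + 24.0 + 11 = 37.4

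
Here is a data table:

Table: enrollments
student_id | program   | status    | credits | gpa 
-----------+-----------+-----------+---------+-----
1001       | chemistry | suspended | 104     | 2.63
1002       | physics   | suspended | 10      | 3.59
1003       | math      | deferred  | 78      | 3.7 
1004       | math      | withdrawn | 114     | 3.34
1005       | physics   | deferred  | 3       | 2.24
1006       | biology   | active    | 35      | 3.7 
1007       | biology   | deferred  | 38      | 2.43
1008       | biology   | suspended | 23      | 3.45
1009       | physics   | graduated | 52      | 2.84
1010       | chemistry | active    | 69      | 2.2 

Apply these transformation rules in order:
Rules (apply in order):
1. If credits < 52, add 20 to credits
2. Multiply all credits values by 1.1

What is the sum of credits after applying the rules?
688.6

Step 1: Apply Rule 1 - Add 20 to records with credits < 52
  - 5 records affected: 109 + (5 × 20) = 209
  - Unaffected records: 417
  - Sum after Rule 1: 626
Step 2: Apply Rule 2 - Multiply all by 1.1
  - 626 × 1.1 = 688.6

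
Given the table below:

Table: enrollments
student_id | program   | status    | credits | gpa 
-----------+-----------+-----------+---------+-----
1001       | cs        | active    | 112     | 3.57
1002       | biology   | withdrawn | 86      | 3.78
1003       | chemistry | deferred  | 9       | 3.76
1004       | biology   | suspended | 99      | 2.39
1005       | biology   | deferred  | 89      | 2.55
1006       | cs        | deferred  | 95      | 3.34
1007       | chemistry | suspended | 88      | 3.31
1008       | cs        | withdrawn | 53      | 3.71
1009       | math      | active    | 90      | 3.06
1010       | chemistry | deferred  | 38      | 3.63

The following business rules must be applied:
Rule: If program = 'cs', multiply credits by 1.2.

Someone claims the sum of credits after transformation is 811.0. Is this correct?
Yes, the result is correct.

Step 1: Calculate the correct sum after transformation
Step 2: Apply multiplier 1.2 to records where program = 'cs'
Step 3: Correct result = 811.0
Step 4: Claimed result = 811.0
Step 5: 811.0 = 811.0 ✓
Conclusion: The claimed result is correct.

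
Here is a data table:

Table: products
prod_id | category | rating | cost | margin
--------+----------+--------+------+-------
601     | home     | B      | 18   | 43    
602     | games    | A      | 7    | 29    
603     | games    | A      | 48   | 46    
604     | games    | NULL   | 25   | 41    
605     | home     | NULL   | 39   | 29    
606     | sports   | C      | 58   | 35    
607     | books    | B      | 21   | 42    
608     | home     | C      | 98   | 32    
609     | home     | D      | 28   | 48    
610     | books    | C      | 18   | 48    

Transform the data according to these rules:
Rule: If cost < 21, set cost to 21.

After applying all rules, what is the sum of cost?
380

Step 1: 3 records have cost < 21
Step 2: These records originally summed to 43
Step 3: After setting to minimum: 3 × 21 = 63
Step 4: Unaffected records sum: 317
Step 5: Final sum = 63 + 317 = 380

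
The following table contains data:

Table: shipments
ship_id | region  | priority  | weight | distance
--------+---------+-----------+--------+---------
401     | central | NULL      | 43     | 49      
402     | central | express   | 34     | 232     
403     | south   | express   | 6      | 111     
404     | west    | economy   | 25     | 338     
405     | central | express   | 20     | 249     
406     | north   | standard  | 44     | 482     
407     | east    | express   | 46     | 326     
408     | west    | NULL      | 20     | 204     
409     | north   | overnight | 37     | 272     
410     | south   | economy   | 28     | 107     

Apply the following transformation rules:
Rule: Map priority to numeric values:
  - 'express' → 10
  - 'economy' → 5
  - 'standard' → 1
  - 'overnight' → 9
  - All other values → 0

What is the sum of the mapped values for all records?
60

Step 1: Apply mapping to each record
Step 2: Count by status:
  'express': 4 records × 10 = 40
  'economy': 2 records × 5 = 10
  'standard': 1 records × 1 = 1
  'overnight': 1 records × 9 = 9
Step 3: Sum all mapped values = 60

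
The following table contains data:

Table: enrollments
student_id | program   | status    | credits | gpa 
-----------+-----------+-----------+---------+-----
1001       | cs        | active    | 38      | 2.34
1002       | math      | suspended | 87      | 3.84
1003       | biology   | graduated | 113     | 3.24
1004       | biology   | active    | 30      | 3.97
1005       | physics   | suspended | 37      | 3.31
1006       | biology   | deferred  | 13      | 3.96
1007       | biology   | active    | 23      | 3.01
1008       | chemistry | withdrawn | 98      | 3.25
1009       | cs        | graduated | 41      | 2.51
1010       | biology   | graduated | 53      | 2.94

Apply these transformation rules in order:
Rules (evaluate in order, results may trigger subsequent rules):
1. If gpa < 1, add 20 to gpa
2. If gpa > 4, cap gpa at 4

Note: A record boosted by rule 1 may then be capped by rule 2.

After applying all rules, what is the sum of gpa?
32.37

Step 1: Apply rule 1 to records with gpa < 1
  - 0 records get bonus of 20
  - Of these, 0 records then exceed 4 and get capped
Step 2: Apply rule 2 to records with gpa > 4
  - 0 records (original) are capped
Step 3: Calculate final sum = 32.37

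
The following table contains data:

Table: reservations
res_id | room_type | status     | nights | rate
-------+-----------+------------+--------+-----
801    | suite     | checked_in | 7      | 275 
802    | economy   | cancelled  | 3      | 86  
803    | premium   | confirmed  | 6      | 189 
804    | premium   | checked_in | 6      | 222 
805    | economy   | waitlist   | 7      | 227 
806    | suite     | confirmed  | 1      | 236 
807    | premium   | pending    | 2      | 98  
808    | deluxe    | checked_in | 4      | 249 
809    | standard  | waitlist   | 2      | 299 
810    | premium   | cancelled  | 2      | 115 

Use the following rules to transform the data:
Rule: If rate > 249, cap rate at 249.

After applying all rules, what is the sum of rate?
1920

Step 1: 2 records have rate > 249
Step 2: These records originally summed to 574
Step 3: After capping: 2 × 249 = 498
Step 4: Unaffected records sum: 1422
Step 5: Final sum = 498 + 1422 = 1920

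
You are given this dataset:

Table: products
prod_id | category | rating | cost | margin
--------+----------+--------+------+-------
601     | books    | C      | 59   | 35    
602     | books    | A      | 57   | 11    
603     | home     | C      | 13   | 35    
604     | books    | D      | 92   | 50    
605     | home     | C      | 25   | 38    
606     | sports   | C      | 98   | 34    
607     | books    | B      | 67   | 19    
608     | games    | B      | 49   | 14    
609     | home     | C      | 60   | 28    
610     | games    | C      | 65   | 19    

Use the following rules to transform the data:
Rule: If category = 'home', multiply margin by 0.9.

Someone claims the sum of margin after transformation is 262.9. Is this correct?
No, the correct result is 272.9.

Step 1: Calculate the correct sum after transformation
Step 2: Apply multiplier 0.9 to records where category = 'home'
Step 3: Correct result = 272.9
Step 4: Claimed result = 262.9
Step 5: 272.9 ≠ 262.9
Conclusion: The claimed result is incorrect. The correct answer is 272.9.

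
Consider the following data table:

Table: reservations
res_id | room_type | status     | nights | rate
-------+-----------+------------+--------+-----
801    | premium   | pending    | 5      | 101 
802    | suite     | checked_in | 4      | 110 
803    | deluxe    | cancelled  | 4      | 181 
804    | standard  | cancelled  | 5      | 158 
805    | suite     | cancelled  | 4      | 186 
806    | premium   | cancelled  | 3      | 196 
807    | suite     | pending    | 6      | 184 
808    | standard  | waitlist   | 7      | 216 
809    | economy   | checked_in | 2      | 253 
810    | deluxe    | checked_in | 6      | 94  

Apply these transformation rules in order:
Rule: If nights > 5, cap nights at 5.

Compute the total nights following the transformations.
42

Step 1: 3 records have nights > 5
Step 2: These records originally summed to 19
Step 3: After capping: 3 × 5 = 15
Step 4: Unaffected records sum: 27
Step 5: Final sum = 15 + 27 = 42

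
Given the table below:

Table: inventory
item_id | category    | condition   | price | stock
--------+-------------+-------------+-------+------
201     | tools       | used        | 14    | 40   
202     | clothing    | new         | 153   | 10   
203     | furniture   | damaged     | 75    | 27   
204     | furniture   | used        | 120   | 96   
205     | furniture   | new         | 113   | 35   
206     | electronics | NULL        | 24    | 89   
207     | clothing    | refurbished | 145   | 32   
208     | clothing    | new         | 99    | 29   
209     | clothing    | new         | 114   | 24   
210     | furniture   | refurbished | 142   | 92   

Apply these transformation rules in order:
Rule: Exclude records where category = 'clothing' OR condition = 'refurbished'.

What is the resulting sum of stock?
287

Step 1: Find records where category = 'clothing' OR condition = 'refurbished'
Step 2: 5 records match, summing to 187
Step 3: Original sum: 474
Step 4: Remaining sum = 474 - 187 = 287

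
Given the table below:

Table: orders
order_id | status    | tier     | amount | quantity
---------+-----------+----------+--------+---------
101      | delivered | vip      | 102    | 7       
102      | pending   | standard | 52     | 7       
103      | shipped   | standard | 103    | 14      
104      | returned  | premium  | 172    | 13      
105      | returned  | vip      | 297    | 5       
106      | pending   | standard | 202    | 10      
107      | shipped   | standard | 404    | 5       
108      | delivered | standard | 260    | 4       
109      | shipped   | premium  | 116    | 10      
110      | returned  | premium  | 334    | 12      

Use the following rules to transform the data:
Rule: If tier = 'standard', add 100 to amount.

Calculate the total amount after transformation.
2542

Step 1: Count records where tier = 'standard': 5
Step 2: Total bonus added: 5 × 100 = 500
Step 3: Original sum of amount: 2042
Step 4: Final sum = 2042 + 500 = 2542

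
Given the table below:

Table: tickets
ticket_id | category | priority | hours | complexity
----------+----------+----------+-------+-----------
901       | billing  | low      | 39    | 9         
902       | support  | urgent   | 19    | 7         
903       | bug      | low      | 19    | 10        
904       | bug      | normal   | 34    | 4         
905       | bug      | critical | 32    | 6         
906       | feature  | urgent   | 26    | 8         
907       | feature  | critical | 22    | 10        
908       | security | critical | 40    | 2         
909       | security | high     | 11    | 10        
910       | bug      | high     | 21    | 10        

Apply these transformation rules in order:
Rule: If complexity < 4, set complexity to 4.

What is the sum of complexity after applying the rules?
78

Step 1: 1 records have complexity < 4
Step 2: These records originally summed to 2
Step 3: After setting to minimum: 1 × 4 = 4
Step 4: Unaffected records sum: 74
Step 5: Final sum = 4 + 74 = 78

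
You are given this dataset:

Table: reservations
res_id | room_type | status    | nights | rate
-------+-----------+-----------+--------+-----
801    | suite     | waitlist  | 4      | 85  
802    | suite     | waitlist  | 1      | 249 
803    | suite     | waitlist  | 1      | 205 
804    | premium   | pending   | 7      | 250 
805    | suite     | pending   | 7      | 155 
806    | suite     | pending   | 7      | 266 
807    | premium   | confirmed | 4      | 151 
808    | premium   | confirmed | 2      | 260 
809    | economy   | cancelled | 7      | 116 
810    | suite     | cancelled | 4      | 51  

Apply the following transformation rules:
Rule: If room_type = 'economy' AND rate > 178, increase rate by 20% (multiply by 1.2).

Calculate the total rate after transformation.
1788

Step 1: Find records where room_type = 'economy' AND rate > 178
Step 2: 0 records match, summing to 0
Step 3: After multiplier: 0 × 1.2 = 0.0
Step 4: Unaffected records sum: 1788
Step 5: Final sum = 0.0 + 1788 = 1788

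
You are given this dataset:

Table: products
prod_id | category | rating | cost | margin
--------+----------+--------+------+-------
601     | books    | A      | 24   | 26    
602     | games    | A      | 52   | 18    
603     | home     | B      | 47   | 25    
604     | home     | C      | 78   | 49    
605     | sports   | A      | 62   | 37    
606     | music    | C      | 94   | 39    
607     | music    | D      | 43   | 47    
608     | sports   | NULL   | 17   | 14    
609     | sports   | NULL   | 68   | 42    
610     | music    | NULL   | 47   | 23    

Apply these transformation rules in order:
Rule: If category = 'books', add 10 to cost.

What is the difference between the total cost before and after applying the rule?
10

Step 1: Original sum of cost = 532
Step 2: 1 records have category = 'books'
Step 3: Each affected record changes by 10
Step 4: Total change = 1 × 10 = 10
Step 5: New sum = 532 + 10 = 542
Step 6: Difference = |542 - 532| = 10
        (Sum increased by 10)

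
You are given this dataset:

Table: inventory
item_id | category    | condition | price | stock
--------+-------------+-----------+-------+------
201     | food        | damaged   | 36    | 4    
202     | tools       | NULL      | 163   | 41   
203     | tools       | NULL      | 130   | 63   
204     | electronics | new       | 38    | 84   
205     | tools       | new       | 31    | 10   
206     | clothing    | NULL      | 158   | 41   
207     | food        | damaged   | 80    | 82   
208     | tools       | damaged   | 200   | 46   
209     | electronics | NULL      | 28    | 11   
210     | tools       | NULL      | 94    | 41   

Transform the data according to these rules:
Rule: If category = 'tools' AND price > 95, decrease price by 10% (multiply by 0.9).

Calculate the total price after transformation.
908.7

Step 1: Find records where category = 'tools' AND price > 95
Step 2: 3 records match, summing to 493
Step 3: After multiplier: 493 × 0.9 = 443.7
Step 4: Unaffected records sum: 465
Step 5: Final sum = 443.7 + 465 = 908.7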